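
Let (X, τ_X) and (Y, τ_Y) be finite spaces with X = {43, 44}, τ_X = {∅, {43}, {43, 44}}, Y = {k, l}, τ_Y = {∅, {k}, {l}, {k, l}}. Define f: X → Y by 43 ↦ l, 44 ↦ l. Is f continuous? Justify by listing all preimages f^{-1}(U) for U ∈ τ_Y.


f IS continuous.

Compute f^{-1}(U) for each U ∈ τ_Y:
  U = ∅: f^{-1}(U) = ∅ ∈ τ_X ✓.
  U = {k}: f^{-1}(U) = ∅ ∈ τ_X ✓.
  U = {l}: f^{-1}(U) = {43, 44} ∈ τ_X ✓.
  U = {k, l}: f^{-1}(U) = {43, 44} ∈ τ_X ✓.
Every preimage lies in τ_X, so f IS continuous.


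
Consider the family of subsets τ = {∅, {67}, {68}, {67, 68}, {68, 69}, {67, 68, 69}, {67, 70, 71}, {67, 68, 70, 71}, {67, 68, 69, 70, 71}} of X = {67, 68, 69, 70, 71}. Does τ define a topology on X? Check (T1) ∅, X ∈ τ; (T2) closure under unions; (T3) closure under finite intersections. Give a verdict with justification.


τ IS a topology on X.

Axiom (T1): ∅ ∈ τ? Yes; X ∈ τ? Yes.
Axiom (T2/T3): check pairwise unions and intersections of members of τ.
All pairwise intersections and unions checked — each lies in τ. Therefore τ satisfies (T1), (T2), (T3): it IS a topology on X.


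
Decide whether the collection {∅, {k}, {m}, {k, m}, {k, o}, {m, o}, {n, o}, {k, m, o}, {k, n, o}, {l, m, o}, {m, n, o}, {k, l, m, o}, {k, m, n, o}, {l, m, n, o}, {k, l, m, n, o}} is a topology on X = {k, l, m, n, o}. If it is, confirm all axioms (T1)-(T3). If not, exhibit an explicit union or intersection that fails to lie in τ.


τ is NOT a topology on X.

Axiom (T1): ∅ ∈ τ? Yes; X ∈ τ? Yes.
Axiom (T2/T3): check pairwise unions and intersections of members of τ.
Counterexample for (T3): {k, o} ∩ {m, o} = {o} ∉ τ. Therefore τ is NOT a topology.


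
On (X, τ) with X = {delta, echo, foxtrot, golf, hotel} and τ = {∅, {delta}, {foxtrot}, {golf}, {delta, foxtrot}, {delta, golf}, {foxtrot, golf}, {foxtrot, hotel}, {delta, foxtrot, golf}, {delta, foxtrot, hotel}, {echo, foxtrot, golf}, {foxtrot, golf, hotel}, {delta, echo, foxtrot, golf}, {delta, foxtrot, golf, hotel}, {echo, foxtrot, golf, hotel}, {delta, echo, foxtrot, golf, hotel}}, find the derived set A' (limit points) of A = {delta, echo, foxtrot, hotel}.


A' = {echo, hotel}

For each x ∈ X, list the open sets U ∈ τ with x ∈ U, then check whether U ∩ (A ∖ {x}) ≠ ∅ for every such U.
  x = delta: open {delta} ∋ x has {delta} ∩ (A ∖ {delta}) = ∅, so x is NOT a limit point.
  x = echo: opens ∋ x are {echo, foxtrot, golf}, {delta, echo, foxtrot, golf}, {echo, foxtrot, golf, hotel}, {delta, echo, foxtrot, golf, hotel}; each meets A ∖ {echo}, so x IS a limit point.
  x = foxtrot: open {foxtrot} ∋ x has {foxtrot} ∩ (A ∖ {foxtrot}) = ∅, so x is NOT a limit point.
  x = golf: open {golf} ∋ x has {golf} ∩ (A ∖ {golf}) = ∅, so x is NOT a limit point.
  x = hotel: opens ∋ x are {foxtrot, hotel}, {delta, foxtrot, hotel}, {foxtrot, golf, hotel}, {delta, foxtrot, golf, hotel}, {echo, foxtrot, golf, hotel}, {delta, echo, foxtrot, golf, hotel}; each meets A ∖ {hotel}, so x IS a limit point.
Collecting: A' = {echo, hotel}.


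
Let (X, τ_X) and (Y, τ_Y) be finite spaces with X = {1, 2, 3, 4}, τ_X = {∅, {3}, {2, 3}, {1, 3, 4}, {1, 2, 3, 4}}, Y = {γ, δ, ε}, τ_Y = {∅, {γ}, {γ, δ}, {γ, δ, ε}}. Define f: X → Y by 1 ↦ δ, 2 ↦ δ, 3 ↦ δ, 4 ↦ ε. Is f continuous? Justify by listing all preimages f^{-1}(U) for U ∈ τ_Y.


f is NOT continuous.

Compute f^{-1}(U) for each U ∈ τ_Y:
  U = ∅: f^{-1}(U) = ∅ ∈ τ_X ✓.
  U = {γ}: f^{-1}(U) = ∅ ∈ τ_X ✓.
  U = {γ, δ}: f^{-1}(U) = {1, 2, 3} ∉ τ_X ✗.
  U = {γ, δ, ε}: f^{-1}(U) = {1, 2, 3, 4} ∈ τ_X ✓.
Found U = {γ, δ} with f^{-1}(U) = {1, 2, 3} not in τ_X. Therefore f is NOT continuous.


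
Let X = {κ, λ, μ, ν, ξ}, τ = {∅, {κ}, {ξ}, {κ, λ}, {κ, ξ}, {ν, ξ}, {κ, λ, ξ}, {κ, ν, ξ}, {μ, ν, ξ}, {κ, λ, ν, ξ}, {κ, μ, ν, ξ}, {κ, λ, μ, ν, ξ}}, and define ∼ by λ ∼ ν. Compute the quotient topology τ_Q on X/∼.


X/∼ = {[κ], [λ=ν], [μ], [ξ]}; |τ_Q| = 6.

Equivalence classes: [κ], [λ=ν], [μ], [ξ].
Quotient map π: X → X/∼ sends κ ↦ [κ], λ ↦ [λ=ν], μ ↦ [μ], ν ↦ [λ=ν], ξ ↦ [ξ].
For each subset V ⊆ X/∼, compute π^{-1}(V) ⊆ X and check whether π^{-1}(V) ∈ τ. V is open in τ_Q iff π^{-1}(V) ∈ τ.
  V = {}: π^{-1}(V) = ∅ ∈ τ ✓.
  V = {[κ]}: π^{-1}(V) = {κ} ∈ τ ✓.
  V = {[λ=ν]}: π^{-1}(V) = {λ, ν} ∉ τ ✗.
  V = {[κ], [λ=ν]}: π^{-1}(V) = {κ, λ, ν} ∉ τ ✗.
  V = {[μ]}: π^{-1}(V) = {μ} ∉ τ ✗.
  V = {[κ], [μ]}: π^{-1}(V) = {κ, μ} ∉ τ ✗.
  V = {[λ=ν], [μ]}: π^{-1}(V) = {λ, μ, ν} ∉ τ ✗.
  V = {[κ], [λ=ν], [μ]}: π^{-1}(V) = {κ, λ, μ, ν} ∉ τ ✗.
  V = {[ξ]}: π^{-1}(V) = {ξ} ∈ τ ✓.
  V = {[κ], [ξ]}: π^{-1}(V) = {κ, ξ} ∈ τ ✓.
  V = {[λ=ν], [ξ]}: π^{-1}(V) = {λ, ν, ξ} ∉ τ ✗.
  V = {[κ], [λ=ν], [ξ]}: π^{-1}(V) = {κ, λ, ν, ξ} ∈ τ ✓.
  V = {[μ], [ξ]}: π^{-1}(V) = {μ, ξ} ∉ τ ✗.
  V = {[κ], [μ], [ξ]}: π^{-1}(V) = {κ, μ, ξ} ∉ τ ✗.
  V = {[λ=ν], [μ], [ξ]}: π^{-1}(V) = {λ, μ, ν, ξ} ∉ τ ✗.
  V = {[κ], [λ=ν], [μ], [ξ]}: π^{-1}(V) = {κ, λ, μ, ν, ξ} ∈ τ ✓.
Open sets in the quotient: τ_Q = {{}, {[κ]}, {[ξ]}, {[κ], [ξ]}, {[κ], [λ=ν], [ξ]}, {[κ], [λ=ν], [μ], [ξ]}} (6 elements).


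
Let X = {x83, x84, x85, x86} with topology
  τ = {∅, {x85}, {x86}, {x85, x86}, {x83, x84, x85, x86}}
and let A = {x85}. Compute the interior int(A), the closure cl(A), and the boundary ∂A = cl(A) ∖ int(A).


int(A) = {x85}, cl(A) = {x83, x84, x85}, ∂A = {x83, x84}.

Closed sets in (X, τ) are complements of opens:
  closed(X, τ) = {∅, {x83, x84}, {x83, x84, x85}, {x83, x84, x86}, {x83, x84, x85, x86}}.
int(A) = ⋃ {U ∈ τ : U ⊆ A}. Opens contained in A: ∅, {x85}.
Taking the union of these: int(A) = {x85}.
cl(A) = ⋂ {C closed : A ⊆ C}. Closed sets containing A: {x83, x84, x85}, {x83, x84, x85, x86}.
Intersecting these: cl(A) = {x83, x84, x85}.
∂A = cl(A) ∖ int(A) = {x83, x84, x85} ∖ {x85} = {x83, x84}.


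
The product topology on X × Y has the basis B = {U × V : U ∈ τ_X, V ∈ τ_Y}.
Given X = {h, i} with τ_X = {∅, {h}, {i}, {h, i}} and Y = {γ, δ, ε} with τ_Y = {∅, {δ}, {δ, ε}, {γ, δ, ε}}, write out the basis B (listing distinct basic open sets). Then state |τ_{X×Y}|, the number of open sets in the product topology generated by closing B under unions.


Basis B = {∅ × ∅, {h} × {δ}, {i} × {δ}, {h} × {δ, ε}, {h, i} × {δ}, {i} × {δ, ε}, {h} × {γ, δ, ε}, {i} × {γ, δ, ε}, {h, i} × {δ, ε}, {h, i} × {γ, δ, ε}}; |τ_{X×Y}| = 16.

Enumerate products U × V with U ∈ τ_X, V ∈ τ_Y (deduplicated):
  ∅ × ∅ = {} (∅)
  {h} × {δ} = {(h,δ)}
  {i} × {δ} = {(i,δ)}
  {h} × {δ, ε} = {(h,δ), (h,ε)}
  {h, i} × {δ} = {(h,δ), (i,δ)}
  {i} × {δ, ε} = {(i,δ), (i,ε)}
  {h} × {γ, δ, ε} = {(h,γ), (h,δ), (h,ε)}
  {i} × {γ, δ, ε} = {(i,γ), (i,δ), (i,ε)}
  {h, i} × {δ, ε} = {(h,δ), (h,ε), (i,δ), (i,ε)}
  {h, i} × {γ, δ, ε} = {(h,γ), (h,δ), (h,ε), (i,γ), (i,δ), (i,ε)}
These 10 distinct sets form the basis B.
Close under arbitrary unions to get τ_{X×Y}; counting gives |τ_{X×Y}| = 16.


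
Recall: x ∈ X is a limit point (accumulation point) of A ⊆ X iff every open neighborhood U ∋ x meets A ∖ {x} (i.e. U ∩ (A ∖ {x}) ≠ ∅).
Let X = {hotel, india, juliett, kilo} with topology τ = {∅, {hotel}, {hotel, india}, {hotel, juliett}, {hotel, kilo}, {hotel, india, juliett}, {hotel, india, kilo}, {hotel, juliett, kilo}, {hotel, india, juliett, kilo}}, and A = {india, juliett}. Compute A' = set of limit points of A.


A' = ∅

For each x ∈ X, list the open sets U ∈ τ with x ∈ U, then check whether U ∩ (A ∖ {x}) ≠ ∅ for every such U.
  x = hotel: open {hotel} ∋ x has {hotel} ∩ (A ∖ {hotel}) = ∅, so x is NOT a limit point.
  x = india: open {hotel, india} ∋ x has {hotel, india} ∩ (A ∖ {india}) = ∅, so x is NOT a limit point.
  x = juliett: open {hotel, juliett} ∋ x has {hotel, juliett} ∩ (A ∖ {juliett}) = ∅, so x is NOT a limit point.
  x = kilo: open {hotel, kilo} ∋ x has {hotel, kilo} ∩ (A ∖ {kilo}) = ∅, so x is NOT a limit point.
Collecting: A' = ∅.


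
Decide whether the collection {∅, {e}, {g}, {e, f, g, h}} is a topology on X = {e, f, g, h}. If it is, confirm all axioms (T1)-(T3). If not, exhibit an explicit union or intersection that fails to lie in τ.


τ is NOT a topology on X.

Axiom (T1): ∅ ∈ τ? Yes; X ∈ τ? Yes.
Axiom (T2/T3): check pairwise unions and intersections of members of τ.
Counterexample for (T2): {e} ∪ {g} = {e, g} ∉ τ. Therefore τ is NOT a topology.


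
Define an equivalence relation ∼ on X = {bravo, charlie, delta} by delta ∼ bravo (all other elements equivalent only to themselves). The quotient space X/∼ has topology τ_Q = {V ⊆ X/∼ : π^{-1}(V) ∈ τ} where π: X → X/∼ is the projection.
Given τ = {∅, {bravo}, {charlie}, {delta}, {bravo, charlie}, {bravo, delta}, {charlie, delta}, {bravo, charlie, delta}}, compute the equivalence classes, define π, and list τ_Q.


X/∼ = {[bravo=delta], [charlie]}; |τ_Q| = 4.

Equivalence classes: [bravo=delta], [charlie].
Quotient map π: X → X/∼ sends bravo ↦ [bravo=delta], charlie ↦ [charlie], delta ↦ [bravo=delta].
For each subset V ⊆ X/∼, compute π^{-1}(V) ⊆ X and check whether π^{-1}(V) ∈ τ. V is open in τ_Q iff π^{-1}(V) ∈ τ.
  V = {}: π^{-1}(V) = ∅ ∈ τ ✓.
  V = {[bravo=delta]}: π^{-1}(V) = {bravo, delta} ∈ τ ✓.
  V = {[charlie]}: π^{-1}(V) = {charlie} ∈ τ ✓.
  V = {[bravo=delta], [charlie]}: π^{-1}(V) = {bravo, charlie, delta} ∈ τ ✓.
Open sets in the quotient: τ_Q = {{}, {[bravo=delta]}, {[charlie]}, {[bravo=delta], [charlie]}} (4 elements).


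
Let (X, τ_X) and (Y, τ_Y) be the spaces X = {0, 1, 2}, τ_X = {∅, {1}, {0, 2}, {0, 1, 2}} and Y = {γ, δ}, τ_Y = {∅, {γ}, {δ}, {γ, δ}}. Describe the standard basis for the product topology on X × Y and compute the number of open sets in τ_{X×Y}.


Basis B = {∅ × ∅, {1} × {γ}, {1} × {δ}, {0, 2} × {γ}, {0, 2} × {δ}, {1} × {γ, δ}, {0, 1, 2} × {γ}, {0, 1, 2} × {δ}, {0, 2} × {γ, δ}, {0, 1, 2} × {γ, δ}}; |τ_{X×Y}| = 16.

Enumerate products U × V with U ∈ τ_X, V ∈ τ_Y (deduplicated):
  ∅ × ∅ = {} (∅)
  {1} × {γ} = {(1,γ)}
  {1} × {δ} = {(1,δ)}
  {0, 2} × {γ} = {(0,γ), (2,γ)}
  {0, 2} × {δ} = {(0,δ), (2,δ)}
  {1} × {γ, δ} = {(1,γ), (1,δ)}
  {0, 1, 2} × {γ} = {(0,γ), (1,γ), (2,γ)}
  {0, 1, 2} × {δ} = {(0,δ), (1,δ), (2,δ)}
  {0, 2} × {γ, δ} = {(0,γ), (0,δ), (2,γ), (2,δ)}
  {0, 1, 2} × {γ, δ} = {(0,γ), (0,δ), (1,γ), (1,δ), (2,γ), (2,δ)}
These 10 distinct sets form the basis B.
Close under arbitrary unions to get τ_{X×Y}; counting gives |τ_{X×Y}| = 16.


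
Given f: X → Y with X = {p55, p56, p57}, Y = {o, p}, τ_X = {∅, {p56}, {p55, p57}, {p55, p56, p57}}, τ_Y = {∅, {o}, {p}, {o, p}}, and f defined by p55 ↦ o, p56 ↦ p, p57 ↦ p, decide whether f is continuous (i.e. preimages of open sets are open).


f is NOT continuous.

Compute f^{-1}(U) for each U ∈ τ_Y:
  U = ∅: f^{-1}(U) = ∅ ∈ τ_X ✓.
  U = {o}: f^{-1}(U) = {p55} ∉ τ_X ✗.
  U = {p}: f^{-1}(U) = {p56, p57} ∉ τ_X ✗.
  U = {o, p}: f^{-1}(U) = {p55, p56, p57} ∈ τ_X ✓.
Found U = {o} with f^{-1}(U) = {p55} not in τ_X. Therefore f is NOT continuous.


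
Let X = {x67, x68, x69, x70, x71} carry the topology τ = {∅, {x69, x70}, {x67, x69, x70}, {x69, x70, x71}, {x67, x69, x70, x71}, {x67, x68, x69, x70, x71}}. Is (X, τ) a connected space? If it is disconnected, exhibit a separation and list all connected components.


(X, τ) is connected.

Find clopen sets (U ∈ τ with X ∖ U ∈ τ):
  U = ∅, X ∖ U = {x67, x68, x69, x70, x71} — both open, so U is clopen.
  U = {x67, x68, x69, x70, x71}, X ∖ U = ∅ — both open, so U is clopen.
Only trivial clopens (∅ and X) exist, so (X, τ) is connected.
Compute connected components by grouping points that agree on all clopens:
  component: {x67, x68, x69, x70, x71}


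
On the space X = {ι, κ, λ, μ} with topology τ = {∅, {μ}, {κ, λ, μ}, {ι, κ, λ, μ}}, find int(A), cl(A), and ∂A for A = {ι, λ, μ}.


int(A) = {μ}, cl(A) = {ι, κ, λ, μ}, ∂A = {ι, κ, λ}.

Closed sets in (X, τ) are complements of opens:
  closed(X, τ) = {∅, {ι}, {ι, κ, λ}, {ι, κ, λ, μ}}.
int(A) = ⋃ {U ∈ τ : U ⊆ A}. Opens contained in A: ∅, {μ}.
Taking the union of these: int(A) = {μ}.
cl(A) = ⋂ {C closed : A ⊆ C}. Closed sets containing A: {ι, κ, λ, μ}.
Intersecting these: cl(A) = {ι, κ, λ, μ}.
∂A = cl(A) ∖ int(A) = {ι, κ, λ, μ} ∖ {μ} = {ι, κ, λ}.


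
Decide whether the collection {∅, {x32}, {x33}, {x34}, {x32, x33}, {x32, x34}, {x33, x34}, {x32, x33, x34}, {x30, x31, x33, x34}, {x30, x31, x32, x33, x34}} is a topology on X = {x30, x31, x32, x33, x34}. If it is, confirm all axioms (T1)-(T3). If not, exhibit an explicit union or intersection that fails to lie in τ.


τ IS a topology on X.

Axiom (T1): ∅ ∈ τ? Yes; X ∈ τ? Yes.
Axiom (T2/T3): check pairwise unions and intersections of members of τ.
All pairwise intersections and unions checked — each lies in τ. Therefore τ satisfies (T1), (T2), (T3): it IS a topology on X.


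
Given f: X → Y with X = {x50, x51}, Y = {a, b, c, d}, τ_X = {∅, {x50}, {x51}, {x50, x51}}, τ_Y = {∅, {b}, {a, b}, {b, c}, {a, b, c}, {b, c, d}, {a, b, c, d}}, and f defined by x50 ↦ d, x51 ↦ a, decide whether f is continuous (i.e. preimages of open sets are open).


f IS continuous.

Compute f^{-1}(U) for each U ∈ τ_Y:
  U = ∅: f^{-1}(U) = ∅ ∈ τ_X ✓.
  U = {b}: f^{-1}(U) = ∅ ∈ τ_X ✓.
  U = {a, b}: f^{-1}(U) = {x51} ∈ τ_X ✓.
  U = {b, c}: f^{-1}(U) = ∅ ∈ τ_X ✓.
  U = {a, b, c}: f^{-1}(U) = {x51} ∈ τ_X ✓.
  U = {b, c, d}: f^{-1}(U) = {x50} ∈ τ_X ✓.
  U = {a, b, c, d}: f^{-1}(U) = {x50, x51} ∈ τ_X ✓.
Every preimage lies in τ_X, so f IS continuous.


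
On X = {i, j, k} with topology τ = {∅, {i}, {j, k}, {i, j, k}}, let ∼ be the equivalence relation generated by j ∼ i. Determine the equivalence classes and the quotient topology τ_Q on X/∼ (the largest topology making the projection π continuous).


X/∼ = {[i=j], [k]}; |τ_Q| = 2.

Equivalence classes: [i=j], [k].
Quotient map π: X → X/∼ sends i ↦ [i=j], j ↦ [i=j], k ↦ [k].
For each subset V ⊆ X/∼, compute π^{-1}(V) ⊆ X and check whether π^{-1}(V) ∈ τ. V is open in τ_Q iff π^{-1}(V) ∈ τ.
  V = {}: π^{-1}(V) = ∅ ∈ τ ✓.
  V = {[i=j]}: π^{-1}(V) = {i, j} ∉ τ ✗.
  V = {[k]}: π^{-1}(V) = {k} ∉ τ ✗.
  V = {[i=j], [k]}: π^{-1}(V) = {i, j, k} ∈ τ ✓.
Open sets in the quotient: τ_Q = {{}, {[i=j], [k]}} (2 elements).


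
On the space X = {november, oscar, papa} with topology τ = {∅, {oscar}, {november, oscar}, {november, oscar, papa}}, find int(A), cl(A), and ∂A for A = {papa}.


int(A) = ∅, cl(A) = {papa}, ∂A = {papa}.

Closed sets in (X, τ) are complements of opens:
  closed(X, τ) = {∅, {papa}, {november, papa}, {november, oscar, papa}}.
int(A) = ⋃ {U ∈ τ : U ⊆ A}. Opens contained in A: ∅.
Taking the union of these: int(A) = ∅.
cl(A) = ⋂ {C closed : A ⊆ C}. Closed sets containing A: {papa}, {november, papa}, {november, oscar, papa}.
Intersecting these: cl(A) = {papa}.
∂A = cl(A) ∖ int(A) = {papa} ∖ ∅ = {papa}.


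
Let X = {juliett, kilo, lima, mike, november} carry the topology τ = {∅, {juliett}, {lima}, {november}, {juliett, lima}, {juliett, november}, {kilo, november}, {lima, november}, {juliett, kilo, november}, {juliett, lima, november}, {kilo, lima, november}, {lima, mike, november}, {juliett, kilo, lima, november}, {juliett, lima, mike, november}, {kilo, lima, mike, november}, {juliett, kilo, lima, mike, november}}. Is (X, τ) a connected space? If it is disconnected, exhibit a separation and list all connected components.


(X, τ) is disconnected; components = [{juliett}, {kilo, lima, mike, november}].

Find clopen sets (U ∈ τ with X ∖ U ∈ τ):
  U = ∅, X ∖ U = {juliett, kilo, lima, mike, november} — both open, so U is clopen.
  U = {juliett}, X ∖ U = {kilo, lima, mike, november} — both open, so U is clopen.
  U = {kilo, lima, mike, november}, X ∖ U = {juliett} — both open, so U is clopen.
  U = {juliett, kilo, lima, mike, november}, X ∖ U = ∅ — both open, so U is clopen.
Nontrivial clopen(s) exist: e.g. {juliett}. So (X, τ) is disconnected.
Compute connected components by grouping points that agree on all clopens:
  component: {juliett}
  component: {kilo, lima, mike, november}


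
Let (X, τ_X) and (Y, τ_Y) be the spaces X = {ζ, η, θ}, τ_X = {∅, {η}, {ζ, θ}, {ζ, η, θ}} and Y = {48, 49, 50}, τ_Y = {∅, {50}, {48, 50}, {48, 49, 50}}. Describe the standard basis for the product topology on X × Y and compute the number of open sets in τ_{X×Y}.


Basis B = {∅ × ∅, {η} × {50}, {ζ, θ} × {50}, {η} × {48, 50}, {ζ, η, θ} × {50}, {η} × {48, 49, 50}, {ζ, θ} × {48, 50}, {ζ, θ} × {48, 49, 50}, {ζ, η, θ} × {48, 50}, {ζ, η, θ} × {48, 49, 50}}; |τ_{X×Y}| = 16.

Enumerate products U × V with U ∈ τ_X, V ∈ τ_Y (deduplicated):
  ∅ × ∅ = {} (∅)
  {η} × {50} = {(η,50)}
  {ζ, θ} × {50} = {(ζ,50), (θ,50)}
  {η} × {48, 50} = {(η,48), (η,50)}
  {ζ, η, θ} × {50} = {(ζ,50), (η,50), (θ,50)}
  {η} × {48, 49, 50} = {(η,48), (η,49), (η,50)}
  {ζ, θ} × {48, 50} = {(ζ,48), (ζ,50), (θ,48), (θ,50)}
  {ζ, θ} × {48, 49, 50} = {(ζ,48), (ζ,49), (ζ,50), (θ,48), (θ,49), (θ,50)}
  {ζ, η, θ} × {48, 50} = {(ζ,48), (ζ,50), (η,48), (η,50), (θ,48), (θ,50)}
  {ζ, η, θ} × {48, 49, 50} = {(ζ,48), (ζ,49), (ζ,50), (η,48), (η,49), (η,50), (θ,48), (θ,49), (θ,50)}
These 10 distinct sets form the basis B.
Close under arbitrary unions to get τ_{X×Y}; counting gives |τ_{X×Y}| = 16.


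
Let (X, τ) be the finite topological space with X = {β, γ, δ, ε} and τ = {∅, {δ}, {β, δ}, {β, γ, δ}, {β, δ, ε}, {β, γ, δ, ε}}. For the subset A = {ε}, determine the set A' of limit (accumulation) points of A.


A' = ∅

For each x ∈ X, list the open sets U ∈ τ with x ∈ U, then check whether U ∩ (A ∖ {x}) ≠ ∅ for every such U.
  x = β: open {β, δ} ∋ x has {β, δ} ∩ (A ∖ {β}) = ∅, so x is NOT a limit point.
  x = γ: open {β, γ, δ} ∋ x has {β, γ, δ} ∩ (A ∖ {γ}) = ∅, so x is NOT a limit point.
  x = δ: open {δ} ∋ x has {δ} ∩ (A ∖ {δ}) = ∅, so x is NOT a limit point.
  x = ε: open {β, δ, ε} ∋ x has {β, δ, ε} ∩ (A ∖ {ε}) = ∅, so x is NOT a limit point.
Collecting: A' = ∅.


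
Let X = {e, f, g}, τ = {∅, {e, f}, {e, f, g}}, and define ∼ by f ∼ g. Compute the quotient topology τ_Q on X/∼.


X/∼ = {[e], [f=g]}; |τ_Q| = 2.

Equivalence classes: [e], [f=g].
Quotient map π: X → X/∼ sends e ↦ [e], f ↦ [f=g], g ↦ [f=g].
For each subset V ⊆ X/∼, compute π^{-1}(V) ⊆ X and check whether π^{-1}(V) ∈ τ. V is open in τ_Q iff π^{-1}(V) ∈ τ.
  V = {}: π^{-1}(V) = ∅ ∈ τ ✓.
  V = {[e]}: π^{-1}(V) = {e} ∉ τ ✗.
  V = {[f=g]}: π^{-1}(V) = {f, g} ∉ τ ✗.
  V = {[e], [f=g]}: π^{-1}(V) = {e, f, g} ∈ τ ✓.
Open sets in the quotient: τ_Q = {{}, {[e], [f=g]}} (2 elements).


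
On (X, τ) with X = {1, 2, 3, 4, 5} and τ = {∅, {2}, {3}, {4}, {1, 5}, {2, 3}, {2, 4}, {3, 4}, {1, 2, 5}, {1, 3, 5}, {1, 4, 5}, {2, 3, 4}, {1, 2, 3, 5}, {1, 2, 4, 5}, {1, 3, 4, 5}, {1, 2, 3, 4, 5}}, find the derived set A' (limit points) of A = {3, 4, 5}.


A' = {1}

For each x ∈ X, list the open sets U ∈ τ with x ∈ U, then check whether U ∩ (A ∖ {x}) ≠ ∅ for every such U.
  x = 1: opens ∋ x are {1, 5}, {1, 2, 5}, {1, 3, 5}, {1, 4, 5}, {1, 2, 3, 5}, {1, 2, 4, 5}, {1, 3, 4, 5}, {1, 2, 3, 4, 5}; each meets A ∖ {1}, so x IS a limit point.
  x = 2: open {2} ∋ x has {2} ∩ (A ∖ {2}) = ∅, so x is NOT a limit point.
  x = 3: open {3} ∋ x has {3} ∩ (A ∖ {3}) = ∅, so x is NOT a limit point.
  x = 4: open {4} ∋ x has {4} ∩ (A ∖ {4}) = ∅, so x is NOT a limit point.
  x = 5: open {1, 5} ∋ x has {1, 5} ∩ (A ∖ {5}) = ∅, so x is NOT a limit point.
Collecting: A' = {1}.


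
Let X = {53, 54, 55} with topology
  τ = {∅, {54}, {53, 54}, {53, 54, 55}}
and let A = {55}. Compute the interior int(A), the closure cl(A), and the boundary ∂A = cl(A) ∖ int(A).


int(A) = ∅, cl(A) = {55}, ∂A = {55}.

Closed sets in (X, τ) are complements of opens:
  closed(X, τ) = {∅, {55}, {53, 55}, {53, 54, 55}}.
int(A) = ⋃ {U ∈ τ : U ⊆ A}. Opens contained in A: ∅.
Taking the union of these: int(A) = ∅.
cl(A) = ⋂ {C closed : A ⊆ C}. Closed sets containing A: {55}, {53, 55}, {53, 54, 55}.
Intersecting these: cl(A) = {55}.
∂A = cl(A) ∖ int(A) = {55} ∖ ∅ = {55}.


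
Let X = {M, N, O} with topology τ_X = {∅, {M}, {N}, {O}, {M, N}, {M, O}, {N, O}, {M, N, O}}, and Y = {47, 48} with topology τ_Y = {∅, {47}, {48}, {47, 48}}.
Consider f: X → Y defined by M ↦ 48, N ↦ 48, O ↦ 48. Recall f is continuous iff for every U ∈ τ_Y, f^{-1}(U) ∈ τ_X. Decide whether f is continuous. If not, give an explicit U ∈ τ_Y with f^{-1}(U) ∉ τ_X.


f IS continuous.

Compute f^{-1}(U) for each U ∈ τ_Y:
  U = ∅: f^{-1}(U) = ∅ ∈ τ_X ✓.
  U = {47}: f^{-1}(U) = ∅ ∈ τ_X ✓.
  U = {48}: f^{-1}(U) = {M, N, O} ∈ τ_X ✓.
  U = {47, 48}: f^{-1}(U) = {M, N, O} ∈ τ_X ✓.
Every preimage lies in τ_X, so f IS continuous.


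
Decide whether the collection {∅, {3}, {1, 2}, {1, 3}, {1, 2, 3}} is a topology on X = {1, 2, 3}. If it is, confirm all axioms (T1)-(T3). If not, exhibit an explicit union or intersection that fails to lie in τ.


τ is NOT a topology on X.

Axiom (T1): ∅ ∈ τ? Yes; X ∈ τ? Yes.
Axiom (T2/T3): check pairwise unions and intersections of members of τ.
Counterexample for (T3): {1, 2} ∩ {1, 3} = {1} ∉ τ. Therefore τ is NOT a topology.


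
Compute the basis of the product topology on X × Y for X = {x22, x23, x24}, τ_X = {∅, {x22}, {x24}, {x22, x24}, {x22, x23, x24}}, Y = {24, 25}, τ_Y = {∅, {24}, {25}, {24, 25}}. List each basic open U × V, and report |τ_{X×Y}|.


Basis B = {∅ × ∅, {x22} × {24}, {x22} × {25}, {x24} × {24}, {x24} × {25}, {x22} × {24, 25}, {x22, x24} × {24}, {x22, x24} × {25}, {x24} × {24, 25}, {x22, x23, x24} × {24}, {x22, x23, x24} × {25}, {x22, x24} × {24, 25}, {x22, x23, x24} × {24, 25}}; |τ_{X×Y}| = 25.

Enumerate products U × V with U ∈ τ_X, V ∈ τ_Y (deduplicated):
  ∅ × ∅ = {} (∅)
  {x22} × {24} = {(x22,24)}
  {x22} × {25} = {(x22,25)}
  {x24} × {24} = {(x24,24)}
  {x24} × {25} = {(x24,25)}
  {x22} × {24, 25} = {(x22,24), (x22,25)}
  {x22, x24} × {24} = {(x22,24), (x24,24)}
  {x22, x24} × {25} = {(x22,25), (x24,25)}
  {x24} × {24, 25} = {(x24,24), (x24,25)}
  {x22, x23, x24} × {24} = {(x22,24), (x23,24), (x24,24)}
  {x22, x23, x24} × {25} = {(x22,25), (x23,25), (x24,25)}
  {x22, x24} × {24, 25} = {(x22,24), (x22,25), (x24,24), (x24,25)}
  {x22, x23, x24} × {24, 25} = {(x22,24), (x22,25), (x23,24), (x23,25), (x24,24), (x24,25)}
These 13 distinct sets form the basis B.
Close under arbitrary unions to get τ_{X×Y}; counting gives |τ_{X×Y}| = 25.


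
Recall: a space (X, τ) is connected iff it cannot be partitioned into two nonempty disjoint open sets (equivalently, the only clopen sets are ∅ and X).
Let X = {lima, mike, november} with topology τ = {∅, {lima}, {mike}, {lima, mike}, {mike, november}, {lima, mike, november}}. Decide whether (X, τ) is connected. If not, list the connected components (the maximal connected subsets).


(X, τ) is disconnected; components = [{lima}, {mike, november}].

Find clopen sets (U ∈ τ with X ∖ U ∈ τ):
  U = ∅, X ∖ U = {lima, mike, november} — both open, so U is clopen.
  U = {lima}, X ∖ U = {mike, november} — both open, so U is clopen.
  U = {mike, november}, X ∖ U = {lima} — both open, so U is clopen.
  U = {lima, mike, november}, X ∖ U = ∅ — both open, so U is clopen.
Nontrivial clopen(s) exist: e.g. {mike, november}. So (X, τ) is disconnected.
Compute connected components by grouping points that agree on all clopens:
  component: {lima}
  component: {mike, november}


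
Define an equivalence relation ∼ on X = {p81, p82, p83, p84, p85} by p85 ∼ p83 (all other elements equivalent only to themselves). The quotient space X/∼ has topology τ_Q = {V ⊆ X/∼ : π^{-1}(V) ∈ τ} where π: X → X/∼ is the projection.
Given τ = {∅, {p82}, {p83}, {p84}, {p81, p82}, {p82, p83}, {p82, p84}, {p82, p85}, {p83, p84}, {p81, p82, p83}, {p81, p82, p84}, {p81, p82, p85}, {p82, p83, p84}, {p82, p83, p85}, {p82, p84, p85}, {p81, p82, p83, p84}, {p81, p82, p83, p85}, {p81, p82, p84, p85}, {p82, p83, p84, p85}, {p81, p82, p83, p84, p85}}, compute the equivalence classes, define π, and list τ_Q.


X/∼ = {[p81], [p82], [p83=p85], [p84]}; |τ_Q| = 10.

Equivalence classes: [p81], [p82], [p83=p85], [p84].
Quotient map π: X → X/∼ sends p81 ↦ [p81], p82 ↦ [p82], p83 ↦ [p83=p85], p84 ↦ [p84], p85 ↦ [p83=p85].
For each subset V ⊆ X/∼, compute π^{-1}(V) ⊆ X and check whether π^{-1}(V) ∈ τ. V is open in τ_Q iff π^{-1}(V) ∈ τ.
  V = {}: π^{-1}(V) = ∅ ∈ τ ✓.
  V = {[p81]}: π^{-1}(V) = {p81} ∉ τ ✗.
  V = {[p82]}: π^{-1}(V) = {p82} ∈ τ ✓.
  V = {[p81], [p82]}: π^{-1}(V) = {p81, p82} ∈ τ ✓.
  V = {[p83=p85]}: π^{-1}(V) = {p83, p85} ∉ τ ✗.
  V = {[p81], [p83=p85]}: π^{-1}(V) = {p81, p83, p85} ∉ τ ✗.
  V = {[p82], [p83=p85]}: π^{-1}(V) = {p82, p83, p85} ∈ τ ✓.
  V = {[p81], [p82], [p83=p85]}: π^{-1}(V) = {p81, p82, p83, p85} ∈ τ ✓.
  V = {[p84]}: π^{-1}(V) = {p84} ∈ τ ✓.
  V = {[p81], [p84]}: π^{-1}(V) = {p81, p84} ∉ τ ✗.
  V = {[p82], [p84]}: π^{-1}(V) = {p82, p84} ∈ τ ✓.
  V = {[p81], [p82], [p84]}: π^{-1}(V) = {p81, p82, p84} ∈ τ ✓.
  V = {[p83=p85], [p84]}: π^{-1}(V) = {p83, p84, p85} ∉ τ ✗.
  V = {[p81], [p83=p85], [p84]}: π^{-1}(V) = {p81, p83, p84, p85} ∉ τ ✗.
  V = {[p82], [p83=p85], [p84]}: π^{-1}(V) = {p82, p83, p84, p85} ∈ τ ✓.
  V = {[p81], [p82], [p83=p85], [p84]}: π^{-1}(V) = {p81, p82, p83, p84, p85} ∈ τ ✓.
Open sets in the quotient: τ_Q = {{}, {[p82]}, {[p81], [p82]}, {[p82], [p83=p85]}, {[p81], [p82], [p83=p85]}, {[p84]}, {[p82], [p84]}, {[p81], [p82], [p84]}, {[p82], [p83=p85], [p84]}, {[p81], [p82], [p83=p85], [p84]}} (10 elements).


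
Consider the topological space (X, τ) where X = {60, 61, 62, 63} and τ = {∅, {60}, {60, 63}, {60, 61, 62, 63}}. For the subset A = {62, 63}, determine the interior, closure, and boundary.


int(A) = ∅, cl(A) = {61, 62, 63}, ∂A = {61, 62, 63}.

Closed sets in (X, τ) are complements of opens:
  closed(X, τ) = {∅, {61, 62}, {61, 62, 63}, {60, 61, 62, 63}}.
int(A) = ⋃ {U ∈ τ : U ⊆ A}. Opens contained in A: ∅.
Taking the union of these: int(A) = ∅.
cl(A) = ⋂ {C closed : A ⊆ C}. Closed sets containing A: {61, 62, 63}, {60, 61, 62, 63}.
Intersecting these: cl(A) = {61, 62, 63}.
∂A = cl(A) ∖ int(A) = {61, 62, 63} ∖ ∅ = {61, 62, 63}.


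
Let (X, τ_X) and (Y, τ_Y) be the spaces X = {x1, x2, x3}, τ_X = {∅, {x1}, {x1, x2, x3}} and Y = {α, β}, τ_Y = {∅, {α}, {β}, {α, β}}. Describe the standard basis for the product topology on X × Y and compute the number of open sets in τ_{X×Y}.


Basis B = {∅ × ∅, {x1} × {α}, {x1} × {β}, {x1} × {α, β}, {x1, x2, x3} × {α}, {x1, x2, x3} × {β}, {x1, x2, x3} × {α, β}}; |τ_{X×Y}| = 9.

Enumerate products U × V with U ∈ τ_X, V ∈ τ_Y (deduplicated):
  ∅ × ∅ = {} (∅)
  {x1} × {α} = {(x1,α)}
  {x1} × {β} = {(x1,β)}
  {x1} × {α, β} = {(x1,α), (x1,β)}
  {x1, x2, x3} × {α} = {(x1,α), (x2,α), (x3,α)}
  {x1, x2, x3} × {β} = {(x1,β), (x2,β), (x3,β)}
  {x1, x2, x3} × {α, β} = {(x1,α), (x1,β), (x2,α), (x2,β), (x3,α), (x3,β)}
These 7 distinct sets form the basis B.
Close under arbitrary unions to get τ_{X×Y}; counting gives |τ_{X×Y}| = 9.


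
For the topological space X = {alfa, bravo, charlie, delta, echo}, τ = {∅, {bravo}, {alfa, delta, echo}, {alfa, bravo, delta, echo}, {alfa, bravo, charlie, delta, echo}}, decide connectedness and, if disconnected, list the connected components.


(X, τ) is connected.

Find clopen sets (U ∈ τ with X ∖ U ∈ τ):
  U = ∅, X ∖ U = {alfa, bravo, charlie, delta, echo} — both open, so U is clopen.
  U = {alfa, bravo, charlie, delta, echo}, X ∖ U = ∅ — both open, so U is clopen.
Only trivial clopens (∅ and X) exist, so (X, τ) is connected.
Compute connected components by grouping points that agree on all clopens:
  component: {alfa, bravo, charlie, delta, echo}


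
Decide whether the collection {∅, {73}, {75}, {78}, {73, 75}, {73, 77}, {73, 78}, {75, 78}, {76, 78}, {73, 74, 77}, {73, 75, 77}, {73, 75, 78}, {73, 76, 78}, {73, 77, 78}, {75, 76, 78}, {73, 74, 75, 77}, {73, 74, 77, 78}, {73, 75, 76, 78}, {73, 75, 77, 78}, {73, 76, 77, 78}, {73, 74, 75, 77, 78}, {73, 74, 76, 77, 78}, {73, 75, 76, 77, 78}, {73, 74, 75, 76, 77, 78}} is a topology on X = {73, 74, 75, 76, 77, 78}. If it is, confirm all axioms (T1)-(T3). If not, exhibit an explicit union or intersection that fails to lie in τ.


τ IS a topology on X.

Axiom (T1): ∅ ∈ τ? Yes; X ∈ τ? Yes.
Axiom (T2/T3): check pairwise unions and intersections of members of τ.
All pairwise intersections and unions checked — each lies in τ. Therefore τ satisfies (T1), (T2), (T3): it IS a topology on X.


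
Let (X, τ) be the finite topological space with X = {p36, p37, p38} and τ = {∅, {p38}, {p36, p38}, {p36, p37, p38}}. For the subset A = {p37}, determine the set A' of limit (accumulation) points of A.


A' = ∅

For each x ∈ X, list the open sets U ∈ τ with x ∈ U, then check whether U ∩ (A ∖ {x}) ≠ ∅ for every such U.
  x = p36: open {p36, p38} ∋ x has {p36, p38} ∩ (A ∖ {p36}) = ∅, so x is NOT a limit point.
  x = p37: open {p36, p37, p38} ∋ x has {p36, p37, p38} ∩ (A ∖ {p37}) = ∅, so x is NOT a limit point.
  x = p38: open {p38} ∋ x has {p38} ∩ (A ∖ {p38}) = ∅, so x is NOT a limit point.
Collecting: A' = ∅.


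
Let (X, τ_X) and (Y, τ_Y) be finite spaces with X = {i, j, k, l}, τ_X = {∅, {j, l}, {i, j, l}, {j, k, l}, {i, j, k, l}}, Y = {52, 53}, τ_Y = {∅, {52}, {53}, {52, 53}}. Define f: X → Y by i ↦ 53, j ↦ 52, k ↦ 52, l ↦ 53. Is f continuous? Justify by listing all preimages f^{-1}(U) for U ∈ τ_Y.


f is NOT continuous.

Compute f^{-1}(U) for each U ∈ τ_Y:
  U = ∅: f^{-1}(U) = ∅ ∈ τ_X ✓.
  U = {52}: f^{-1}(U) = {j, k} ∉ τ_X ✗.
  U = {53}: f^{-1}(U) = {i, l} ∉ τ_X ✗.
  U = {52, 53}: f^{-1}(U) = {i, j, k, l} ∈ τ_X ✓.
Found U = {52} with f^{-1}(U) = {j, k} not in τ_X. Therefore f is NOT continuous.


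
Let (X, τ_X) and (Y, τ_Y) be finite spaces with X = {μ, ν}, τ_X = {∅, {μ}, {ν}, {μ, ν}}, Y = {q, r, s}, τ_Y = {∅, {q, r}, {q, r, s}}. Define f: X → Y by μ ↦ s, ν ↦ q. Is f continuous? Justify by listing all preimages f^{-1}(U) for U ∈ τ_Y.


f IS continuous.

Compute f^{-1}(U) for each U ∈ τ_Y:
  U = ∅: f^{-1}(U) = ∅ ∈ τ_X ✓.
  U = {q, r}: f^{-1}(U) = {ν} ∈ τ_X ✓.
  U = {q, r, s}: f^{-1}(U) = {μ, ν} ∈ τ_X ✓.
Every preimage lies in τ_X, so f IS continuous.


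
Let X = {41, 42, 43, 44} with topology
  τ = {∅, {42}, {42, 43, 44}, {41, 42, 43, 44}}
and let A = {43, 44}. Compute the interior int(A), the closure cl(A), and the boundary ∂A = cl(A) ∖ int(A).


int(A) = ∅, cl(A) = {41, 43, 44}, ∂A = {41, 43, 44}.

Closed sets in (X, τ) are complements of opens:
  closed(X, τ) = {∅, {41}, {41, 43, 44}, {41, 42, 43, 44}}.
int(A) = ⋃ {U ∈ τ : U ⊆ A}. Opens contained in A: ∅.
Taking the union of these: int(A) = ∅.
cl(A) = ⋂ {C closed : A ⊆ C}. Closed sets containing A: {41, 43, 44}, {41, 42, 43, 44}.
Intersecting these: cl(A) = {41, 43, 44}.
∂A = cl(A) ∖ int(A) = {41, 43, 44} ∖ ∅ = {41, 43, 44}.


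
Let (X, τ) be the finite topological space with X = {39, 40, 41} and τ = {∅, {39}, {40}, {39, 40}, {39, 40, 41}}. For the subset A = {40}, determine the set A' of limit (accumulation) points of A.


A' = {41}

For each x ∈ X, list the open sets U ∈ τ with x ∈ U, then check whether U ∩ (A ∖ {x}) ≠ ∅ for every such U.
  x = 39: open {39} ∋ x has {39} ∩ (A ∖ {39}) = ∅, so x is NOT a limit point.
  x = 40: open {40} ∋ x has {40} ∩ (A ∖ {40}) = ∅, so x is NOT a limit point.
  x = 41: opens ∋ x are {39, 40, 41}; each meets A ∖ {41}, so x IS a limit point.
Collecting: A' = {41}.


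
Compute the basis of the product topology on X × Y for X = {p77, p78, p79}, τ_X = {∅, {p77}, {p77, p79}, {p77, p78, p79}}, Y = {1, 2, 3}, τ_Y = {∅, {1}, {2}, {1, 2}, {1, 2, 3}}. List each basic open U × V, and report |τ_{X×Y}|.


Basis B = {∅ × ∅, {p77} × {1}, {p77} × {2}, {p77} × {1, 2}, {p77, p79} × {1}, {p77, p79} × {2}, {p77} × {1, 2, 3}, {p77, p78, p79} × {1}, {p77, p78, p79} × {2}, {p77, p79} × {1, 2}, {p77, p79} × {1, 2, 3}, {p77, p78, p79} × {1, 2}, {p77, p78, p79} × {1, 2, 3}}; |τ_{X×Y}| = 30.

Enumerate products U × V with U ∈ τ_X, V ∈ τ_Y (deduplicated):
  ∅ × ∅ = {} (∅)
  {p77} × {1} = {(p77,1)}
  {p77} × {2} = {(p77,2)}
  {p77} × {1, 2} = {(p77,1), (p77,2)}
  {p77, p79} × {1} = {(p77,1), (p79,1)}
  {p77, p79} × {2} = {(p77,2), (p79,2)}
  {p77} × {1, 2, 3} = {(p77,1), (p77,2), (p77,3)}
  {p77, p78, p79} × {1} = {(p77,1), (p78,1), (p79,1)}
  {p77, p78, p79} × {2} = {(p77,2), (p78,2), (p79,2)}
  {p77, p79} × {1, 2} = {(p77,1), (p77,2), (p79,1), (p79,2)}
  {p77, p79} × {1, 2, 3} = {(p77,1), (p77,2), (p77,3), (p79,1), (p79,2), (p79,3)}
  {p77, p78, p79} × {1, 2} = {(p77,1), (p77,2), (p78,1), (p78,2), (p79,1), (p79,2)}
  {p77, p78, p79} × {1, 2, 3} = {(p77,1), (p77,2), (p77,3), (p78,1), (p78,2), (p78,3), (p79,1), (p79,2), (p79,3)}
These 13 distinct sets form the basis B.
Close under arbitrary unions to get τ_{X×Y}; counting gives |τ_{X×Y}| = 30.


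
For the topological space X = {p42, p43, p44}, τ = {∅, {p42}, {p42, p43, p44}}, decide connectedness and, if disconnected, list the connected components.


(X, τ) is connected.

Find clopen sets (U ∈ τ with X ∖ U ∈ τ):
  U = ∅, X ∖ U = {p42, p43, p44} — both open, so U is clopen.
  U = {p42, p43, p44}, X ∖ U = ∅ — both open, so U is clopen.
Only trivial clopens (∅ and X) exist, so (X, τ) is connected.
Compute connected components by grouping points that agree on all clopens:
  component: {p42, p43, p44}


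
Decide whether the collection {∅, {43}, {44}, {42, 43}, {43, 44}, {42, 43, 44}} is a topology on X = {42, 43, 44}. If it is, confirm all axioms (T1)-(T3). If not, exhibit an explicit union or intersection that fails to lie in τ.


τ IS a topology on X.

Axiom (T1): ∅ ∈ τ? Yes; X ∈ τ? Yes.
Axiom (T2/T3): check pairwise unions and intersections of members of τ.
All pairwise intersections and unions checked — each lies in τ. Therefore τ satisfies (T1), (T2), (T3): it IS a topology on X.


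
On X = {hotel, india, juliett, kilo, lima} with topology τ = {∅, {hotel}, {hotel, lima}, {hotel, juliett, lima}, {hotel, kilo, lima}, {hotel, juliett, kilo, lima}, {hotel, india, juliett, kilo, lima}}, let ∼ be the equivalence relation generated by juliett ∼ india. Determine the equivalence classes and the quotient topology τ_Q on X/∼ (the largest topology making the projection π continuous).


X/∼ = {[hotel], [india=juliett], [kilo], [lima]}; |τ_Q| = 5.

Equivalence classes: [hotel], [india=juliett], [kilo], [lima].
Quotient map π: X → X/∼ sends hotel ↦ [hotel], india ↦ [india=juliett], juliett ↦ [india=juliett], kilo ↦ [kilo], lima ↦ [lima].
For each subset V ⊆ X/∼, compute π^{-1}(V) ⊆ X and check whether π^{-1}(V) ∈ τ. V is open in τ_Q iff π^{-1}(V) ∈ τ.
  V = {}: π^{-1}(V) = ∅ ∈ τ ✓.
  V = {[hotel]}: π^{-1}(V) = {hotel} ∈ τ ✓.
  V = {[india=juliett]}: π^{-1}(V) = {india, juliett} ∉ τ ✗.
  V = {[hotel], [india=juliett]}: π^{-1}(V) = {hotel, india, juliett} ∉ τ ✗.
  V = {[kilo]}: π^{-1}(V) = {kilo} ∉ τ ✗.
  V = {[hotel], [kilo]}: π^{-1}(V) = {hotel, kilo} ∉ τ ✗.
  V = {[india=juliett], [kilo]}: π^{-1}(V) = {india, juliett, kilo} ∉ τ ✗.
  V = {[hotel], [india=juliett], [kilo]}: π^{-1}(V) = {hotel, india, juliett, kilo} ∉ τ ✗.
  V = {[lima]}: π^{-1}(V) = {lima} ∉ τ ✗.
  V = {[hotel], [lima]}: π^{-1}(V) = {hotel, lima} ∈ τ ✓.
  V = {[india=juliett], [lima]}: π^{-1}(V) = {india, juliett, lima} ∉ τ ✗.
  V = {[hotel], [india=juliett], [lima]}: π^{-1}(V) = {hotel, india, juliett, lima} ∉ τ ✗.
  V = {[kilo], [lima]}: π^{-1}(V) = {kilo, lima} ∉ τ ✗.
  V = {[hotel], [kilo], [lima]}: π^{-1}(V) = {hotel, kilo, lima} ∈ τ ✓.
  V = {[india=juliett], [kilo], [lima]}: π^{-1}(V) = {india, juliett, kilo, lima} ∉ τ ✗.
  V = {[hotel], [india=juliett], [kilo], [lima]}: π^{-1}(V) = {hotel, india, juliett, kilo, lima} ∈ τ ✓.
Open sets in the quotient: τ_Q = {{}, {[hotel]}, {[hotel], [lima]}, {[hotel], [kilo], [lima]}, {[hotel], [india=juliett], [kilo], [lima]}} (5 elements).


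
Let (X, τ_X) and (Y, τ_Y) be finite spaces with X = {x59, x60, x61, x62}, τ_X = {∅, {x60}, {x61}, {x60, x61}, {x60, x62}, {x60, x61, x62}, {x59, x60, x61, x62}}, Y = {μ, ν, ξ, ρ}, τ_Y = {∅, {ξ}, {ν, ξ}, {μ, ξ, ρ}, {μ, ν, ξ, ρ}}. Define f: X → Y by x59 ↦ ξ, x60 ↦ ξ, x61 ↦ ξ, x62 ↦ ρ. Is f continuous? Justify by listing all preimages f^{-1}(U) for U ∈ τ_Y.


f is NOT continuous.

Compute f^{-1}(U) for each U ∈ τ_Y:
  U = ∅: f^{-1}(U) = ∅ ∈ τ_X ✓.
  U = {ξ}: f^{-1}(U) = {x59, x60, x61} ∉ τ_X ✗.
  U = {ν, ξ}: f^{-1}(U) = {x59, x60, x61} ∉ τ_X ✗.
  U = {μ, ξ, ρ}: f^{-1}(U) = {x59, x60, x61, x62} ∈ τ_X ✓.
  U = {μ, ν, ξ, ρ}: f^{-1}(U) = {x59, x60, x61, x62} ∈ τ_X ✓.
Found U = {ξ} with f^{-1}(U) = {x59, x60, x61} not in τ_X. Therefore f is NOT continuous.


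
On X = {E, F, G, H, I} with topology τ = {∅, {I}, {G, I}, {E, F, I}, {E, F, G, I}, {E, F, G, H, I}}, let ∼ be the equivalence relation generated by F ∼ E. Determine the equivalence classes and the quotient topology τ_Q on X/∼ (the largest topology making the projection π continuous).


X/∼ = {[E=F], [G], [H], [I]}; |τ_Q| = 6.

Equivalence classes: [E=F], [G], [H], [I].
Quotient map π: X → X/∼ sends E ↦ [E=F], F ↦ [E=F], G ↦ [G], H ↦ [H], I ↦ [I].
For each subset V ⊆ X/∼, compute π^{-1}(V) ⊆ X and check whether π^{-1}(V) ∈ τ. V is open in τ_Q iff π^{-1}(V) ∈ τ.
  V = {}: π^{-1}(V) = ∅ ∈ τ ✓.
  V = {[E=F]}: π^{-1}(V) = {E, F} ∉ τ ✗.
  V = {[G]}: π^{-1}(V) = {G} ∉ τ ✗.
  V = {[E=F], [G]}: π^{-1}(V) = {E, F, G} ∉ τ ✗.
  V = {[H]}: π^{-1}(V) = {H} ∉ τ ✗.
  V = {[E=F], [H]}: π^{-1}(V) = {E, F, H} ∉ τ ✗.
  V = {[G], [H]}: π^{-1}(V) = {G, H} ∉ τ ✗.
  V = {[E=F], [G], [H]}: π^{-1}(V) = {E, F, G, H} ∉ τ ✗.
  V = {[I]}: π^{-1}(V) = {I} ∈ τ ✓.
  V = {[E=F], [I]}: π^{-1}(V) = {E, F, I} ∈ τ ✓.
  V = {[G], [I]}: π^{-1}(V) = {G, I} ∈ τ ✓.
  V = {[E=F], [G], [I]}: π^{-1}(V) = {E, F, G, I} ∈ τ ✓.
  V = {[H], [I]}: π^{-1}(V) = {H, I} ∉ τ ✗.
  V = {[E=F], [H], [I]}: π^{-1}(V) = {E, F, H, I} ∉ τ ✗.
  V = {[G], [H], [I]}: π^{-1}(V) = {G, H, I} ∉ τ ✗.
  V = {[E=F], [G], [H], [I]}: π^{-1}(V) = {E, F, G, H, I} ∈ τ ✓.
Open sets in the quotient: τ_Q = {{}, {[I]}, {[E=F], [I]}, {[G], [I]}, {[E=F], [G], [I]}, {[E=F], [G], [H], [I]}} (6 elements).


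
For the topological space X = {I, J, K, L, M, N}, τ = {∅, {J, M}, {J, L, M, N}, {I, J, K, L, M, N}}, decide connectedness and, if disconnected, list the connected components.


(X, τ) is connected.

Find clopen sets (U ∈ τ with X ∖ U ∈ τ):
  U = ∅, X ∖ U = {I, J, K, L, M, N} — both open, so U is clopen.
  U = {I, J, K, L, M, N}, X ∖ U = ∅ — both open, so U is clopen.
Only trivial clopens (∅ and X) exist, so (X, τ) is connected.
Compute connected components by grouping points that agree on all clopens:
  component: {I, J, K, L, M, N}
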